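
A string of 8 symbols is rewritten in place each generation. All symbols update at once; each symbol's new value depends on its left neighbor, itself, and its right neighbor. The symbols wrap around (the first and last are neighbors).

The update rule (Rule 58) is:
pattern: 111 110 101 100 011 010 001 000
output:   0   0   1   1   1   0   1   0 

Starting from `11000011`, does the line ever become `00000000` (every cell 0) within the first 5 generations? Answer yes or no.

00100110
01011101
10110010
01101101
11011010
generation 5 is 11011010, still not uniform 0

no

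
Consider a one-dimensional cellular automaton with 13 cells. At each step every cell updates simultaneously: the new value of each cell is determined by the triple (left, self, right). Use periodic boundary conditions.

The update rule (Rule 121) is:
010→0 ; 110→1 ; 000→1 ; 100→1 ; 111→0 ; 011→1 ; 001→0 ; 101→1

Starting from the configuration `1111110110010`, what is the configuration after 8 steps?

0001110101110

1000011111001
1111010001101
0001101101111
1101111111001
0111000001101
1101111101110
1111000111011
0001110101110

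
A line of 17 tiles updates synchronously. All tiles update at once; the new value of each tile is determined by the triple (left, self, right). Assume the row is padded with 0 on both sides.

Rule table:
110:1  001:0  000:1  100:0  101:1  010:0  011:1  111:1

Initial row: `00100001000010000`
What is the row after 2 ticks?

00101101011010111

10001100011000111
00101101011010111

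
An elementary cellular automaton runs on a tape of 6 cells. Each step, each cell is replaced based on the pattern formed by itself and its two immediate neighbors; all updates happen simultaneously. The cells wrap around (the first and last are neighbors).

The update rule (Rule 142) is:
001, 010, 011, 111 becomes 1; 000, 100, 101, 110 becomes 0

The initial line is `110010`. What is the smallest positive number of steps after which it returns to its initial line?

6

100110
101100
101001
001011
011010
110010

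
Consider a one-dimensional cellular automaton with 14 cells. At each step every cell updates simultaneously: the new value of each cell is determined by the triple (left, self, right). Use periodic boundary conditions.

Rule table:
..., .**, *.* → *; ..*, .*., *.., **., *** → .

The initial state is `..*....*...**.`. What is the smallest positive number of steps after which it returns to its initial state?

*...**...*.*..
..*.*..*..*...
*..*........**
.....******.*.
****.*.....*..
*...*..***....
..*....*...**.

7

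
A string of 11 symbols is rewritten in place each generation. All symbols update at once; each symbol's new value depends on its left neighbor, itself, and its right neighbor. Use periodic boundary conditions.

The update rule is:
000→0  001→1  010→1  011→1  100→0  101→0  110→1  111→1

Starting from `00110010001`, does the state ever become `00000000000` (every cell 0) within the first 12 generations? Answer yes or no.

no

01110110011
01110110111
01110110111  (fixed point — unchanged through generation 12)
generation 12 is 01110110111, still not uniform 0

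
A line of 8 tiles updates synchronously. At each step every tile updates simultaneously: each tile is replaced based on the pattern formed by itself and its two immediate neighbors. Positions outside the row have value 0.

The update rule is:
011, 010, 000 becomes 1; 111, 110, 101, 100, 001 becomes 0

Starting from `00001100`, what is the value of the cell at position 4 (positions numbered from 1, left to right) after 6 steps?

0

11101001
10001001
10101001
10101001  (fixed point — unchanged through step 6)
position 4 holds 0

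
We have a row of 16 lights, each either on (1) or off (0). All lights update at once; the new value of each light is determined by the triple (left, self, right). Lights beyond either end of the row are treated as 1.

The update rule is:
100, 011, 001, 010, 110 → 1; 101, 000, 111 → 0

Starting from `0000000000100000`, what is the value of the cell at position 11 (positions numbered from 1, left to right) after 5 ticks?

0

1000000001110001
1100000011011011
0110000111011010
0111001101011010
0101111101011010
position 11 holds 0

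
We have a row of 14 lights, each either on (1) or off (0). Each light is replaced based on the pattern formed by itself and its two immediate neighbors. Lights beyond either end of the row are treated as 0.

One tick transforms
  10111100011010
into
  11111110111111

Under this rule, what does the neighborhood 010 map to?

1

At position 0 the neighborhood is 010; the next row has 1 there.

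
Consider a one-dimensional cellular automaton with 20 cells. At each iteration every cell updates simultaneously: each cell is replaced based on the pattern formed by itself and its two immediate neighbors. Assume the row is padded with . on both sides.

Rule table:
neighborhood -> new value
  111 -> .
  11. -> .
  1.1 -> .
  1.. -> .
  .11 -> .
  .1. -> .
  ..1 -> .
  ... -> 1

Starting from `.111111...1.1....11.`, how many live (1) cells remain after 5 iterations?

3

........1.....11....
1111111...111....111
........1.....11....  (repeats iteration 1; period 2)
iteration 5: ........1.....11....
count of 1: 3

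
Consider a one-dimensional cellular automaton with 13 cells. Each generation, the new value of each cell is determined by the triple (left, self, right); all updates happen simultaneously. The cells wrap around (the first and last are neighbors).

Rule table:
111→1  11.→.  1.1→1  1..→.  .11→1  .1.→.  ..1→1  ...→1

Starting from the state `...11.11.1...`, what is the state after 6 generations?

11.1..111111.

1111.11.1..11
111.11.1..111
11.11.1..1111
1.11.1..11111
.11.1..111111
11.1..111111.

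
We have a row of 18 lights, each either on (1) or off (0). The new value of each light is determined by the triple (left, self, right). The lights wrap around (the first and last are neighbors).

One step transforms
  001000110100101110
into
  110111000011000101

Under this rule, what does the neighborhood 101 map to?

At position 8 the neighborhood is 101; the next row has 0 there.

0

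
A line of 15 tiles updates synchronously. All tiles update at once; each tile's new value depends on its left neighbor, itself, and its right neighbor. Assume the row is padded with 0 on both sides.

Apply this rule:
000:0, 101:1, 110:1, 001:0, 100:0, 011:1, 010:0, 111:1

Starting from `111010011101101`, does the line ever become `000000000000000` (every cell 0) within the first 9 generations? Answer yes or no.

no

generation 1: 111100011111110
generation 2: 111100011111110  (fixed point — unchanged through generation 9)
generation 9 is 111100011111110, still not uniform 0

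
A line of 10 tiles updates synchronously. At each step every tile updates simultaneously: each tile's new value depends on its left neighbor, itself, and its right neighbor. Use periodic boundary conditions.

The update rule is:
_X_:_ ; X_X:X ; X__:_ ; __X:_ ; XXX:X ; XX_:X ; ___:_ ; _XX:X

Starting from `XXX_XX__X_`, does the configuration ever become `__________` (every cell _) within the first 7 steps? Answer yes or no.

step 1: XXXXXX___X
step 2: XXXXXX___X  (fixed point — unchanged through step 7)
step 7 is XXXXXX___X, still not uniform _

no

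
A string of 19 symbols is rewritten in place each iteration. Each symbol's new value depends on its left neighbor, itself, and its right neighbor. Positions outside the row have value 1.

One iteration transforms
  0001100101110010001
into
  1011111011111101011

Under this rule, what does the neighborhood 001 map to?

1

At position 2 the neighborhood is 001; the next row has 1 there.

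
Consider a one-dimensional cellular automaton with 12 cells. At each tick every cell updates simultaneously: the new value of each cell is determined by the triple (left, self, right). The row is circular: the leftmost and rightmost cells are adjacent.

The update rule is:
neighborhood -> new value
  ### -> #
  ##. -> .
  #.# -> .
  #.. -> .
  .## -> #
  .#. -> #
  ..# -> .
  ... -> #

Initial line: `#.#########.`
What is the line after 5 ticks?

#.########..
#.#######...
#.######..#.
#.#####...#.
#.####..#.#.

#.####..#.#.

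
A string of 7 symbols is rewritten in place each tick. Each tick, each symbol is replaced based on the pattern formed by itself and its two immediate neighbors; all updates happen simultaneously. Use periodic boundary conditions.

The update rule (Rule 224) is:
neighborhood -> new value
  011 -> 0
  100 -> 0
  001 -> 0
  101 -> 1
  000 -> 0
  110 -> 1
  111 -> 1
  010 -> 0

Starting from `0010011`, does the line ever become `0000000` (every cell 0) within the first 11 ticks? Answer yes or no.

yes

0000001
0000000
all cells are 0 at tick 2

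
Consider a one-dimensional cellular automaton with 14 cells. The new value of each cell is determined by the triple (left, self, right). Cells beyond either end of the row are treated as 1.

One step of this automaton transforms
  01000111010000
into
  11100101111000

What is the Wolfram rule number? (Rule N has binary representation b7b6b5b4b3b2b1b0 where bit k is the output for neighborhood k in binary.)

124

position 6: 111 → 0  (bit 7 = 0)
position 7: 110 → 1  (bit 6 = 1)
position 0: 101 → 1  (bit 5 = 1)
position 2: 100 → 1  (bit 4 = 1)
position 5: 011 → 1  (bit 3 = 1)
position 1: 010 → 1  (bit 2 = 1)
position 4: 001 → 0  (bit 1 = 0)
position 3: 000 → 0  (bit 0 = 0)
bits b7..b0 = 01111100 = 124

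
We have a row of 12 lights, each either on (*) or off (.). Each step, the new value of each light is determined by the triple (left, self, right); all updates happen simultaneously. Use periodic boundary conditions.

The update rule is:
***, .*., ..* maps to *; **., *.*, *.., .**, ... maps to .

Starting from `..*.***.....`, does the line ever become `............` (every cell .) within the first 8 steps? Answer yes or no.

.**..*......
*...**......
*..*.......*
..**......*.
.*.......**.
**......*...
.......**..*
......*...**
step 8 is ......*...**, still not uniform .

no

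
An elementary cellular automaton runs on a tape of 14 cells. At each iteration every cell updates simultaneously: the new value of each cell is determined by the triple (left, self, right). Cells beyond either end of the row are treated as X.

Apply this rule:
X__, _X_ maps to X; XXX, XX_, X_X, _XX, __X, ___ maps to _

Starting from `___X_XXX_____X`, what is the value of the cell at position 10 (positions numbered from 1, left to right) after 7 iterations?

X

X__X____X_____
_X_XX___XX____
_X___X____X___
_XX__XX___XX__
___X___X____X_
X__XX__XX___X_
_X___X___X__X_
position 10 holds X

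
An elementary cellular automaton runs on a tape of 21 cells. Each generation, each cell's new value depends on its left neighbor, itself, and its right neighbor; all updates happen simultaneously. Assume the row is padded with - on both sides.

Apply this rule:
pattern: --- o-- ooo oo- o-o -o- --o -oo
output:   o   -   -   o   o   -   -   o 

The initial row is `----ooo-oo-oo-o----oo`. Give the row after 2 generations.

generation 1: ooo-o-oooooooo--oo-oo
generation 2: o-oo-oo------o--ooooo

o-oo-oo------o--ooooo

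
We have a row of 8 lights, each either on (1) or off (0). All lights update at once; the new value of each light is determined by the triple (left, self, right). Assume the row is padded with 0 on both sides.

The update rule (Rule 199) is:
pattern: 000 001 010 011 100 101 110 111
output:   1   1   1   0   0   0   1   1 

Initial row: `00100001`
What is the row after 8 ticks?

10101001

11101111
01100111
10101011
10101001
10101011  (repeats tick 3; period 2)
tick 8: 10101001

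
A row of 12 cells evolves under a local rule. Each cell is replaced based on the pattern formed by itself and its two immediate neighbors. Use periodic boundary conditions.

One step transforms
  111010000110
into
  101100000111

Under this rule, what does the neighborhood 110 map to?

At position 2 the neighborhood is 110; the next row has 1 there.

1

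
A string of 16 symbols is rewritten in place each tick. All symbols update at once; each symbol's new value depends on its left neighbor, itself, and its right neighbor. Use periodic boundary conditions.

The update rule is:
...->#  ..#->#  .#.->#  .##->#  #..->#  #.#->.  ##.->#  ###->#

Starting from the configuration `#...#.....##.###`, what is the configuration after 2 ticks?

############.###

############.###
############.###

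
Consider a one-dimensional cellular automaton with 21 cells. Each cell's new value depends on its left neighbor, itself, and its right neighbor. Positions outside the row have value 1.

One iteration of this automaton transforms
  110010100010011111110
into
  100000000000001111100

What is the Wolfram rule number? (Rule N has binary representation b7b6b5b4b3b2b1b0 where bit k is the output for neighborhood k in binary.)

position 0: 111 → 1  (bit 7 = 1)
position 1: 110 → 0  (bit 6 = 0)
position 5: 101 → 0  (bit 5 = 0)
position 2: 100 → 0  (bit 4 = 0)
position 13: 011 → 0  (bit 3 = 0)
position 4: 010 → 0  (bit 2 = 0)
position 3: 001 → 0  (bit 1 = 0)
position 8: 000 → 0  (bit 0 = 0)
bits b7..b0 = 10000000 = 128

128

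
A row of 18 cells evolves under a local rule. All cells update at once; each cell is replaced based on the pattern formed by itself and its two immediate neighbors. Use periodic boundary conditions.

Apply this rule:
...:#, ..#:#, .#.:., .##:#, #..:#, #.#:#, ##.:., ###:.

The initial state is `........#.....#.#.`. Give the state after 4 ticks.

#........##...##.#

########.#####.#.#
........##....#.##
#########.####.##.
#........##...##.#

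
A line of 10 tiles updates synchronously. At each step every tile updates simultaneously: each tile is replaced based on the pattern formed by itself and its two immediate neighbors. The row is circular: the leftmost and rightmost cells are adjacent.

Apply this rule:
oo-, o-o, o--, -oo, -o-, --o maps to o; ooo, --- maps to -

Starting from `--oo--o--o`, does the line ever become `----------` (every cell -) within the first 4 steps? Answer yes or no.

yes

step 1: oooooooooo
step 2: ----------
all cells are - at step 2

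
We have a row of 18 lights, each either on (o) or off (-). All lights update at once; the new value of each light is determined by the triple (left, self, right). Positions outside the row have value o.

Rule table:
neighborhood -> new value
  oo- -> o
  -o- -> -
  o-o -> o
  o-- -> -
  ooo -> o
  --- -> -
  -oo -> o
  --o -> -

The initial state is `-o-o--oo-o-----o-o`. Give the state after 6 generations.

generation 1: o-o---ooo-------oo
generation 2: oo----ooo-------oo
generation 3: oo----ooo-------oo  (fixed point — unchanged through generation 6)

oo----ooo-------oo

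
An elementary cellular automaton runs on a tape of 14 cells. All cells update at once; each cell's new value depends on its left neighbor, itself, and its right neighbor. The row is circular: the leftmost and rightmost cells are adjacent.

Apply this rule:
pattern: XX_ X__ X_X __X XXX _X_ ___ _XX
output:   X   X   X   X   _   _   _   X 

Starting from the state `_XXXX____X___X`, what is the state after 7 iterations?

__XXX____XXX__

XX__XX__X_X_X_
XXXXXXXX_X_X_X
_______XX_X_XX
X_____XXXX_XXX
XX___XX__XXX__
XXX_XXXXXX_XXX
__XXX____XXX__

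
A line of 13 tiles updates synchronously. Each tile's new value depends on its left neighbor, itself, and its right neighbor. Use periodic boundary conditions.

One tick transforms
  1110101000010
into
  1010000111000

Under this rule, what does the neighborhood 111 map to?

0

At position 1 the neighborhood is 111; the next row has 0 there.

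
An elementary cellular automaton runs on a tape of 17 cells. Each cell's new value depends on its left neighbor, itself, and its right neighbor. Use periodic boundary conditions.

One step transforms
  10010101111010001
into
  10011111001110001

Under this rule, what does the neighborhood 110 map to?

At position 0 the neighborhood is 110; the next row has 1 there.

1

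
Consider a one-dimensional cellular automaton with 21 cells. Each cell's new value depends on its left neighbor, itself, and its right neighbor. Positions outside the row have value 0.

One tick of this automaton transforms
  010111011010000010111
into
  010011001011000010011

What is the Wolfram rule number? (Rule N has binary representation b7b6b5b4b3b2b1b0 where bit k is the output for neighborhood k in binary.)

position 4: 111 → 1  (bit 7 = 1)
position 5: 110 → 1  (bit 6 = 1)
position 2: 101 → 0  (bit 5 = 0)
position 11: 100 → 1  (bit 4 = 1)
position 3: 011 → 0  (bit 3 = 0)
position 1: 010 → 1  (bit 2 = 1)
position 0: 001 → 0  (bit 1 = 0)
position 12: 000 → 0  (bit 0 = 0)
bits b7..b0 = 11010100 = 212

212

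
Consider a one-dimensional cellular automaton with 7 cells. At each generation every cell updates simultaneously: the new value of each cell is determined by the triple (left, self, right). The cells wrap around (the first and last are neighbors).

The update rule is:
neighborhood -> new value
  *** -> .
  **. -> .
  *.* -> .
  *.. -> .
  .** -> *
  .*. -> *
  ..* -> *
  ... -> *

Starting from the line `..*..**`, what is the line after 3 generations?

*..**.*

.**.**.
**..*..
*..**.*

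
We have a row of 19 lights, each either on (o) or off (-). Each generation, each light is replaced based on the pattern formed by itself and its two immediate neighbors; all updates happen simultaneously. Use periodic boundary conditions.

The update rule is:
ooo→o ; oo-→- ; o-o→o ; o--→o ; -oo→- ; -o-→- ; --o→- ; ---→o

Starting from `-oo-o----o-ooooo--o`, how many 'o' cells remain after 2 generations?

8

o--o-ooo--o-ooo-o--
-o--o-o-o--o-o-o-o-
count of o: 8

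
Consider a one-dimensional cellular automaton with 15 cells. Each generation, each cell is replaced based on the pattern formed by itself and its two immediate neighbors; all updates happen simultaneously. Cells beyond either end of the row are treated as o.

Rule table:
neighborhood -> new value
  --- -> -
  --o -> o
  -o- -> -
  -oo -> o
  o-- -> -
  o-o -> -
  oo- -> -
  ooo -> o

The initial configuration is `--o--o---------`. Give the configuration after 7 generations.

-o--o---------o
---o---------oo
--o---------ooo
-o---------oooo
----------ooooo
---------oooooo
--------ooooooo

--------ooooooo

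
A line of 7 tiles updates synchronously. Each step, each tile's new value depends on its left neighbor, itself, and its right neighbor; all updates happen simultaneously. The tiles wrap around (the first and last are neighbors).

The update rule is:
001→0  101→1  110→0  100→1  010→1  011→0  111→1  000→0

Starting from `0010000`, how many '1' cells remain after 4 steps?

step 1: 0011000
step 2: 0000100
step 3: 0000110
step 4: 0000001
count of 1: 1

1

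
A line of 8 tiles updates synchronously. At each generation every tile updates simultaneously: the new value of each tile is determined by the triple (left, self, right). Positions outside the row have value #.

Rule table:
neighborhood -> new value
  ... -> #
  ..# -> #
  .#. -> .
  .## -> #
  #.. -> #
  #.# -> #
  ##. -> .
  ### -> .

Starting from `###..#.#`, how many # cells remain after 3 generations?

3

...##.##
####.##.
....##.#
count of #: 3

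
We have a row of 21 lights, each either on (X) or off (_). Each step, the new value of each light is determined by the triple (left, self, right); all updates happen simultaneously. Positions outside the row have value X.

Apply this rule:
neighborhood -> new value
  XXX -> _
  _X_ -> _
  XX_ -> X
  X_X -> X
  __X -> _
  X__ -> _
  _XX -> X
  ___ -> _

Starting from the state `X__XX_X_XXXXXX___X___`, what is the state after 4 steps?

X___XX_______________

X__XXX_XX____X_______
X__X_XXXX____________
X___XX__X____________
X___XX_______________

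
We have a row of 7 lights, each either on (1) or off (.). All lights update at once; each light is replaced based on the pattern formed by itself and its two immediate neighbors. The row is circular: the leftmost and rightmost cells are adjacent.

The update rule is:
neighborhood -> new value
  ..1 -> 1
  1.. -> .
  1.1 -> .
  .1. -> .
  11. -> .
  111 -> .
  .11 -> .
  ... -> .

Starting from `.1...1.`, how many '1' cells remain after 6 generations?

1...1..
...1..1
..1..1.
.1..1..
1..1...
..1...1
count of 1: 2

2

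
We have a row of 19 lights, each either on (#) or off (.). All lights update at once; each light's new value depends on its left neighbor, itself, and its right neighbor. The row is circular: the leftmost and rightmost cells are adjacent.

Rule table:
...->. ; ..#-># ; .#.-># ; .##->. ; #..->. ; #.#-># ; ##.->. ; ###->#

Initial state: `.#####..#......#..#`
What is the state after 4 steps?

###.#......#..#.###

#.###..##.....##.##
.#.#..#......#..#.#
####.##.....##.####
###.#......#..#.###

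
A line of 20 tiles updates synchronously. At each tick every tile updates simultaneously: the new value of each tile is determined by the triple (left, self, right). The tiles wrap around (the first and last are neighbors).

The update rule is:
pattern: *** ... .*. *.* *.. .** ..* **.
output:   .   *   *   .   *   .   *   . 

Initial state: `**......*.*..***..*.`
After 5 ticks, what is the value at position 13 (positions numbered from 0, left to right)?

..*******.***...***.
**...........***...*
..***********...***.
**...........***...*  (repeats tick 2; period 2)
tick 5: ..***********...***.
position 13 holds .

.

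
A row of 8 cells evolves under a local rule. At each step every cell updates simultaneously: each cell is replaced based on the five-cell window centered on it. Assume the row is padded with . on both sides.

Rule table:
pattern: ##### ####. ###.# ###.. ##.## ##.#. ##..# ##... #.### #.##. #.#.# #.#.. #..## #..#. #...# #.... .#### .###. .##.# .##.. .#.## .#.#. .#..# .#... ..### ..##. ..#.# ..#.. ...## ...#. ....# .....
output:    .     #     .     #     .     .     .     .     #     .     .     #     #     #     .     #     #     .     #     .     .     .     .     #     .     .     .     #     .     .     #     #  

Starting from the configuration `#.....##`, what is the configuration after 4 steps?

###.####

#####...
.#.##.##
....#...
###.####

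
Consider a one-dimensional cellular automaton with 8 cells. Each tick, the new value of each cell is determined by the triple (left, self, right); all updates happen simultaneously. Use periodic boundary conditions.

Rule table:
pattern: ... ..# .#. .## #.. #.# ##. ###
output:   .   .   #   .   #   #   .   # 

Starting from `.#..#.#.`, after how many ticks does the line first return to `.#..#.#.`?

.##.####
#..#.##.
##.##..#
#.#..#..
####.##.
.##.#..#
#..###.#
.#..#.#.

8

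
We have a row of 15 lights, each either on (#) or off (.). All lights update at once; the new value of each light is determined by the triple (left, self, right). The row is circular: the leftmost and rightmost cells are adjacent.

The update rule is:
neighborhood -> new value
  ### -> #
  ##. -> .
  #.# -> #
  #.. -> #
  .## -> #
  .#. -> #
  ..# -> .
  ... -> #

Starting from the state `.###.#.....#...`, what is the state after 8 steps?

.##.######.####
##.######.####.
#.######.####.#
.######.####.##
######.####.##.
#####.####.##.#
####.####.##.##
###.####.##.###

###.####.##.###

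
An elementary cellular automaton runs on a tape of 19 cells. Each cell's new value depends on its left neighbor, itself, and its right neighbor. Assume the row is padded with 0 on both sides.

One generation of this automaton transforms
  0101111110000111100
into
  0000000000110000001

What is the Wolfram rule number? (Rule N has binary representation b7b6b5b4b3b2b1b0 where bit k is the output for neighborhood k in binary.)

position 4: 111 → 0  (bit 7 = 0)
position 8: 110 → 0  (bit 6 = 0)
position 2: 101 → 0  (bit 5 = 0)
position 9: 100 → 0  (bit 4 = 0)
position 3: 011 → 0  (bit 3 = 0)
position 1: 010 → 0  (bit 2 = 0)
position 0: 001 → 0  (bit 1 = 0)
position 10: 000 → 1  (bit 0 = 1)
bits b7..b0 = 00000001 = 1

1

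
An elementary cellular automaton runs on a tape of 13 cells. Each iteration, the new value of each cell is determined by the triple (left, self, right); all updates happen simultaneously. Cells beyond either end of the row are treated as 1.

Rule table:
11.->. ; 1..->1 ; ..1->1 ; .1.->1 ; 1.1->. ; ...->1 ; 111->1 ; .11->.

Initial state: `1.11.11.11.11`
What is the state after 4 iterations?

iteration 1: ............1
iteration 2: 111111111111.
iteration 3: 11111111111..
iteration 4: 1111111111.11

1111111111.11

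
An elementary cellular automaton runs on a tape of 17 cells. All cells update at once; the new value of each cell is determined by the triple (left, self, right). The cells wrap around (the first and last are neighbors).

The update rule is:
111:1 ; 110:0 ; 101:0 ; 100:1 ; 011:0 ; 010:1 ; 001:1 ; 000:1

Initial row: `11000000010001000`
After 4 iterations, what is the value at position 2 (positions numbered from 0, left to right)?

1

iteration 1: 00111111111111111
iteration 2: 11011111111111110
iteration 3: 00001111111111100
iteration 4: 11110111111111011
position 2 holds 1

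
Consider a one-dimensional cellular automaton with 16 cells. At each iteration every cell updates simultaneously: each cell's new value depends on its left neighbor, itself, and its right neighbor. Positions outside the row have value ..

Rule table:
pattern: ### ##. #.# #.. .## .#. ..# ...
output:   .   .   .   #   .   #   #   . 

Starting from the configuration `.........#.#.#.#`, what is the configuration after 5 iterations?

iteration 1: ........##.#.#.#
iteration 2: .......#...#.#.#
iteration 3: ......###.##.#.#
iteration 4: .....#.......#.#
iteration 5: ....###.....##.#

....###.....##.#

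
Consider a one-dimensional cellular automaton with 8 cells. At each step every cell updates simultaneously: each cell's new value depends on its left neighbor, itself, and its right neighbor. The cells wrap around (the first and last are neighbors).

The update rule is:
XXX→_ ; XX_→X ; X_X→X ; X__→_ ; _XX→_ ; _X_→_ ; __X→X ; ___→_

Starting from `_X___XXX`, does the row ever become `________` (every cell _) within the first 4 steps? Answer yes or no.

no

X___X__X
X__X__X_
__X__X_X
_X__X_X_
step 4 is _X__X_X_, still not uniform _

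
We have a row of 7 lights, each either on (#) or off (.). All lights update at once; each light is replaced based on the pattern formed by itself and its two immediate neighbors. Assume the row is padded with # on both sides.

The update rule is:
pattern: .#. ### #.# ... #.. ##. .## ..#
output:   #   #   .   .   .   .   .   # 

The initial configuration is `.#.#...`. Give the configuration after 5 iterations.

.#.#..#
.#.#.#.
.#.#.#.  (fixed point — unchanged through iteration 5)

.#.#.#.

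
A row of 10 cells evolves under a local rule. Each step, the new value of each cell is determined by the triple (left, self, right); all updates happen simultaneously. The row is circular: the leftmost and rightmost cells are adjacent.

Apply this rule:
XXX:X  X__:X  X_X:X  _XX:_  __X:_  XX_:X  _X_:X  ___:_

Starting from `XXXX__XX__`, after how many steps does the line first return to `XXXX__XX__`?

_XXXX__XX_
__XXXX__XX
X__XXXX__X
XX__XXXX__
_XX__XXXX_
__XX__XXXX
X__XX__XXX
XX__XX__XX
XXX__XX__X
XXXX__XX__

10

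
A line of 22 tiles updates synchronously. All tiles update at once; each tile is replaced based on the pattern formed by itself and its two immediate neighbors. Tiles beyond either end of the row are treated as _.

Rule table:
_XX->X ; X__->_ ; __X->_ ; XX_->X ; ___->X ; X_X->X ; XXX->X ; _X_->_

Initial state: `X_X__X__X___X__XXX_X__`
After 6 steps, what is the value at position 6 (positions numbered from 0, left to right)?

X

_X________X____XXXX__X
___XXXXXX___XX_XXXX___
XX_XXXXXX_X_XXXXXXX_XX
XXXXXXXXXX_XXXXXXXXXXX
XXXXXXXXXXXXXXXXXXXXXX
XXXXXXXXXXXXXXXXXXXXXX
position 6 holds X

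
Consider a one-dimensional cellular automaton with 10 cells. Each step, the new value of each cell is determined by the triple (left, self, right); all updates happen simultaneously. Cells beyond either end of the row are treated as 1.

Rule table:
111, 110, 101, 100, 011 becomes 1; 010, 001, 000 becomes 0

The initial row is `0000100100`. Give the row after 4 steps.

1000010010
1100001001
1110000101
1111000011

1111000011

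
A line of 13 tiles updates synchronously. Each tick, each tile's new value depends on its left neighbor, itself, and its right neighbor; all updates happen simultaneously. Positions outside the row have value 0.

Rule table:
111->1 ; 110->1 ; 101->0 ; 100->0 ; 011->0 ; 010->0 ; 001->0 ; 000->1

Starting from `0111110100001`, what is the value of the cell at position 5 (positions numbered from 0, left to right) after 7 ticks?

1

0011110001100
1001110100101
0000110000000
1110010111111
0110000011111
0010111001111
1000011000111
position 5 holds 1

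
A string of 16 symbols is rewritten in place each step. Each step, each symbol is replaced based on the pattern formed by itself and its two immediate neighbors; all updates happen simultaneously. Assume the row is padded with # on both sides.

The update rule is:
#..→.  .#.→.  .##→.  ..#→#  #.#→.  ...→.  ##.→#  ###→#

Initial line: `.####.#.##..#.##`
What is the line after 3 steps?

....#..#.....#..

..###....#.#...#
.#.##...#.....#.
....#..#.....#..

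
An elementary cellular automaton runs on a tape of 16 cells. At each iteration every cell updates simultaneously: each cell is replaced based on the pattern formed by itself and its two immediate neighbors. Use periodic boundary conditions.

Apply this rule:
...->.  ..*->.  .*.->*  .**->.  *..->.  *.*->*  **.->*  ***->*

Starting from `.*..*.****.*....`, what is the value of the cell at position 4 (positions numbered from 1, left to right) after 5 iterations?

.*..**.*****....
.*...**.****....
.*....**.***....
.*.....**.**....
.*......**.*....
position 4 holds .

.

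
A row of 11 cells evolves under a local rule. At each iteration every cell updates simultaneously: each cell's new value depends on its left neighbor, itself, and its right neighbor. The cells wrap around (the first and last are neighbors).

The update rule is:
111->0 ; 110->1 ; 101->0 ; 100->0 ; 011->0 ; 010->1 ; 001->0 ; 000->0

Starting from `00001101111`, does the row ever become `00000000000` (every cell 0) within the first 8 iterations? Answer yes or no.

00000100001
00000100001  (fixed point — unchanged through iteration 8)
iteration 8 is 00000100001, still not uniform 0

no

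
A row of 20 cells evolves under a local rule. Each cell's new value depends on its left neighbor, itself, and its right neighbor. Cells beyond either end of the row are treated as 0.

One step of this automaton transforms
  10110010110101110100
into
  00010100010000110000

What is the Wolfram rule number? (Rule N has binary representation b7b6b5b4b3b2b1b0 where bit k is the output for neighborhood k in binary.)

position 14: 111 → 1  (bit 7 = 1)
position 3: 110 → 1  (bit 6 = 1)
position 1: 101 → 0  (bit 5 = 0)
position 4: 100 → 0  (bit 4 = 0)
position 2: 011 → 0  (bit 3 = 0)
position 0: 010 → 0  (bit 2 = 0)
position 5: 001 → 1  (bit 1 = 1)
position 19: 000 → 0  (bit 0 = 0)
bits b7..b0 = 11000010 = 194

194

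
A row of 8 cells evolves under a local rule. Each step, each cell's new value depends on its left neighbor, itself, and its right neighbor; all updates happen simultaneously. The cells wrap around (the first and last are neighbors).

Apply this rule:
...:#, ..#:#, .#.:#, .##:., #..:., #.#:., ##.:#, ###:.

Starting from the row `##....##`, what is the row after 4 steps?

##...#.#

.#.###..
##...#.#
.#.###..  (repeats step 1; period 2)
step 4: ##...#.#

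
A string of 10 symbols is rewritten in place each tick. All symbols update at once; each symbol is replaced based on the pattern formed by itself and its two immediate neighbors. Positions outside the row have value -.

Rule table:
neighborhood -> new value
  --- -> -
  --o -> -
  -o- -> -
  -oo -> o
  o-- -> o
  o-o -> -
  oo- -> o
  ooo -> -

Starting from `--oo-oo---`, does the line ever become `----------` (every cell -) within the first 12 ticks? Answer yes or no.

no

--oo-ooo--
--oo-o-oo-
--oo---ooo
--ooo--o-o
--o-oo----
----ooo---
----o-oo--
------ooo-
------o-oo
--------oo
--------oo  (fixed point — unchanged through tick 12)
tick 12 is --------oo, still not uniform -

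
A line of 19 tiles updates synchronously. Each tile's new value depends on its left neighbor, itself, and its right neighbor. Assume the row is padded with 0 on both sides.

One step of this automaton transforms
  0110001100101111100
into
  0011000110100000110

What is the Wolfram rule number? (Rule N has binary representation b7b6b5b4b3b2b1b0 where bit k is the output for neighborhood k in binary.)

84

position 13: 111 → 0  (bit 7 = 0)
position 2: 110 → 1  (bit 6 = 1)
position 11: 101 → 0  (bit 5 = 0)
position 3: 100 → 1  (bit 4 = 1)
position 1: 011 → 0  (bit 3 = 0)
position 10: 010 → 1  (bit 2 = 1)
position 0: 001 → 0  (bit 1 = 0)
position 4: 000 → 0  (bit 0 = 0)
bits b7..b0 = 01010100 = 84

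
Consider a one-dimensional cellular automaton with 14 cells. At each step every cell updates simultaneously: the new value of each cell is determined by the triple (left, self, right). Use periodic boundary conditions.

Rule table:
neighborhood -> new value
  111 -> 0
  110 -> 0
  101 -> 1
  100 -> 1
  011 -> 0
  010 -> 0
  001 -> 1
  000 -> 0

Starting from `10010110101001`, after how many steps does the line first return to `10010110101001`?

2

01101001010110
10010110101001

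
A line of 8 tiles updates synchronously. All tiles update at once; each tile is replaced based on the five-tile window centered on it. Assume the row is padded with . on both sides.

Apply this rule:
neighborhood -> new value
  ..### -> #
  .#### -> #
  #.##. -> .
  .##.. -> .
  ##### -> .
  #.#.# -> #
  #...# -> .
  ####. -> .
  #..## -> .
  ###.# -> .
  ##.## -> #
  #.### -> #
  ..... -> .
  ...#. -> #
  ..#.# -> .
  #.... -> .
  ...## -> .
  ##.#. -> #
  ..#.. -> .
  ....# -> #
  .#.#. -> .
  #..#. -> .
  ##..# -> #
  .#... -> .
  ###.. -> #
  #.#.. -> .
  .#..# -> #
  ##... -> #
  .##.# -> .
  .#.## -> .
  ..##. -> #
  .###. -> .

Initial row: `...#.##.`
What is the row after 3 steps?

.##....#
.#.#.##.
#..#...#

#..#...#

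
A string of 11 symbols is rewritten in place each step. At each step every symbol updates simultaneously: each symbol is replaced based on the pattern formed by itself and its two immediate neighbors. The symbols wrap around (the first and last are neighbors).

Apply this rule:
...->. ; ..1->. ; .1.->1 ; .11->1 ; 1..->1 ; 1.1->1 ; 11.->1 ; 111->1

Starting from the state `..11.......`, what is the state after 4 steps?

..111......
..1111.....
..11111....
..111111...

..111111...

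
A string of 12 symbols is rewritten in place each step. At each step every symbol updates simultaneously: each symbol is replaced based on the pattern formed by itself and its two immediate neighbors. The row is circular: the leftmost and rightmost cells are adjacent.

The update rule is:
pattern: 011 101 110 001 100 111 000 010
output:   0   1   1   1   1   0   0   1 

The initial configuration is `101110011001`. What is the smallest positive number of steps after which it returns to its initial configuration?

24

step 1: 110011101110
step 2: 011100110011
step 3: 100111011101
step 4: 111001100110
step 5: 001110111011
step 6: 110011001101
step 7: 011101110110
step 8: 100110011011
step 9: 111011101100
step 10: 001100110111
step 11: 110111011001
step 12: 011001101110
step 13: 101110110011
step 14: 110011011100
step 15: 011101100111
step 16: 100110111001
step 17: 111011001110
step 18: 001101110011
step 19: 110110011101
step 20: 011011100110
step 21: 101100111011
step 22: 110111001100
step 23: 011001110111
step 24: 101110011001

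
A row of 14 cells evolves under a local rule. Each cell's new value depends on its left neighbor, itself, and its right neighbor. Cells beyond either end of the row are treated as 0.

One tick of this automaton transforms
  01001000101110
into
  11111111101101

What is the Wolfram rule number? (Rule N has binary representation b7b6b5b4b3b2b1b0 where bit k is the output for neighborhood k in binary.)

159

position 11: 111 → 1  (bit 7 = 1)
position 12: 110 → 0  (bit 6 = 0)
position 9: 101 → 0  (bit 5 = 0)
position 2: 100 → 1  (bit 4 = 1)
position 10: 011 → 1  (bit 3 = 1)
position 1: 010 → 1  (bit 2 = 1)
position 0: 001 → 1  (bit 1 = 1)
position 6: 000 → 1  (bit 0 = 1)
bits b7..b0 = 10011111 = 159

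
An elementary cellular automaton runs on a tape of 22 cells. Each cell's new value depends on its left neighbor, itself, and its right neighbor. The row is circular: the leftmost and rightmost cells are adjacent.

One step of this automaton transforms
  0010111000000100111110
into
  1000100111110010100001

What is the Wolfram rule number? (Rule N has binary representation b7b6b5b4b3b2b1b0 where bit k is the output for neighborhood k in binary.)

position 5: 111 → 0  (bit 7 = 0)
position 6: 110 → 0  (bit 6 = 0)
position 3: 101 → 0  (bit 5 = 0)
position 7: 100 → 1  (bit 4 = 1)
position 4: 011 → 1  (bit 3 = 1)
position 2: 010 → 0  (bit 2 = 0)
position 1: 001 → 0  (bit 1 = 0)
position 0: 000 → 1  (bit 0 = 1)
bits b7..b0 = 00011001 = 25

25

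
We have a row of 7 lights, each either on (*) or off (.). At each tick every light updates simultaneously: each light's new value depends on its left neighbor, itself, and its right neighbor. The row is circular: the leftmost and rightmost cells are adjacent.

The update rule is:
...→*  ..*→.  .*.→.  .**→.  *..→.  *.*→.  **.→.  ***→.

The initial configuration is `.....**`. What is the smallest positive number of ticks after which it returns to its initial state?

.***...
.....**

2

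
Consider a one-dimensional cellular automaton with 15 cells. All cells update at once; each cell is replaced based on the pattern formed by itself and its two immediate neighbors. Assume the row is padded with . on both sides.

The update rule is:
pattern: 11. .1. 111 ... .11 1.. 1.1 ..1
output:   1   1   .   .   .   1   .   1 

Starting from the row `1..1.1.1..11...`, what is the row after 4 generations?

generation 1: 1111.1.111.11..
generation 2: ...1.1...1..11.
generation 3: ..11.11.1111.11
generation 4: .1.1..1....1..1

.1.1..1....1..1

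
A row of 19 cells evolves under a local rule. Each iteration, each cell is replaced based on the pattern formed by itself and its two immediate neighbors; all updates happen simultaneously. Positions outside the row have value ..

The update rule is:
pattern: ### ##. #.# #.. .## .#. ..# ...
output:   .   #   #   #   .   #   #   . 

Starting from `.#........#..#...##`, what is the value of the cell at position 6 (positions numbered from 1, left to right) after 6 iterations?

#

###......######.#.#
..##....#.....#####
.#.##..###...#....#
###.###..##.###..##
..##..###.##..###.#
.#.###..##.###..###
position 6 holds #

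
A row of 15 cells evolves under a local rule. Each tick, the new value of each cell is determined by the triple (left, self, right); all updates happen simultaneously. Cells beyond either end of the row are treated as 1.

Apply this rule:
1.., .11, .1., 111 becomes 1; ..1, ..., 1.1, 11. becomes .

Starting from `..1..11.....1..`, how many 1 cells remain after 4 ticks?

1.11.1.1....11.
..1..1.11...1..
1.11.1.1.1..11.
..1..1.1.11.1..
count of 1: 6

6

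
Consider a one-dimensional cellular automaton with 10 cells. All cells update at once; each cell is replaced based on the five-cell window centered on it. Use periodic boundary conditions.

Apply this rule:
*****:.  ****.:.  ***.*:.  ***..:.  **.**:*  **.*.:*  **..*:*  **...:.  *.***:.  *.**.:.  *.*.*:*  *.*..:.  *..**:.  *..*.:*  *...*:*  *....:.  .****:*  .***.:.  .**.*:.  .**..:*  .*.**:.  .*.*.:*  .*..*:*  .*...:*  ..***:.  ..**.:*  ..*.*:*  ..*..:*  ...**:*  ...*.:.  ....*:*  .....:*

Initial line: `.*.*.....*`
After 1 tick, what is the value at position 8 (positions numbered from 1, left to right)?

***.*.**.*
position 8 holds *

*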